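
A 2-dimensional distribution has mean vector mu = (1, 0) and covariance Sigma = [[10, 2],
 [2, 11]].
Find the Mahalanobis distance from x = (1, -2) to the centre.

Step 1 — centre the observation: (x - mu) = (0, -2).

Step 2 — invert Sigma. det(Sigma) = 10·11 - (2)² = 106.
  Sigma^{-1} = (1/det) · [[d, -b], [-b, a]] = [[0.1038, -0.0189],
 [-0.0189, 0.0943]].

Step 3 — form the quadratic (x - mu)^T · Sigma^{-1} · (x - mu):
  Sigma^{-1} · (x - mu) = (0.0377, -0.1887).
  (x - mu)^T · [Sigma^{-1} · (x - mu)] = (0)·(0.0377) + (-2)·(-0.1887) = 0.3774.

Step 4 — take square root: d = √(0.3774) ≈ 0.6143.

d(x, mu) = √(0.3774) ≈ 0.6143


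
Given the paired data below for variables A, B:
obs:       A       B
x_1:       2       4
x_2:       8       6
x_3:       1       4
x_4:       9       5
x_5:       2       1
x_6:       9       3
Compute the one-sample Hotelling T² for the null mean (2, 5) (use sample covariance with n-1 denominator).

Step 1 — sample mean vector:
  mean(A) = (2 + 8 + 1 + 9 + 2 + 9) / 6 = 31/6 = 5.1667
  mean(B) = (4 + 6 + 4 + 5 + 1 + 3) / 6 = 23/6 = 3.8333
  x̄ = (5.1667, 3.8333),  deviation x̄ - mu_0 = (5.1667, 3.8333) - (2, 5) = (3.1667, -1.1667).

Step 2 — sample covariance matrix, S[i,j] = (1/(n-1)) · Σ_k (x_{k,i} - mean_i) · (x_{k,j} - mean_j), divisor n-1 = 5:
  S[A,A] = ((-3.1667)·(-3.1667) + (2.8333)·(2.8333) + (-4.1667)·(-4.1667) + (3.8333)·(3.8333) + (-3.1667)·(-3.1667) + (3.8333)·(3.8333)) / 5 = 74.8333/5 = 14.9667
  S[A,B] = ((-3.1667)·(0.1667) + (2.8333)·(2.1667) + (-4.1667)·(0.1667) + (3.8333)·(1.1667) + (-3.1667)·(-2.8333) + (3.8333)·(-0.8333)) / 5 = 15.1667/5 = 3.0333
  S[B,B] = ((0.1667)·(0.1667) + (2.1667)·(2.1667) + (0.1667)·(0.1667) + (1.1667)·(1.1667) + (-2.8333)·(-2.8333) + (-0.8333)·(-0.8333)) / 5 = 14.8333/5 = 2.9667
  S = [[14.9667, 3.0333],
 [3.0333, 2.9667]].

Step 3 — invert S. det(S) = 14.9667·2.9667 - (3.0333)² = 35.2.
  S^{-1} = (1/det) · [[d, -b], [-b, a]] = [[0.0843, -0.0862],
 [-0.0862, 0.4252]].

Step 4 — quadratic form (x̄ - mu_0)^T · S^{-1} · (x̄ - mu_0):
  S^{-1} · (x̄ - mu_0) = (0.3674, -0.7689),
  (x̄ - mu_0)^T · [...] = (3.1667)·(0.3674) + (-1.1667)·(-0.7689) = 2.0606.

Step 5 — scale by n: T² = 6 · 2.0606 = 12.3636.

T² ≈ 12.3636


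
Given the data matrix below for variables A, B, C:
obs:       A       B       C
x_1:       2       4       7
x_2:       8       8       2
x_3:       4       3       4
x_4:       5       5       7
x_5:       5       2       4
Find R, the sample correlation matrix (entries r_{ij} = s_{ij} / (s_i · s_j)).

Step 1 — column means:
  mean(A) = (2 + 8 + 4 + 5 + 5) / 5 = 24/5 = 4.8
  mean(B) = (4 + 8 + 3 + 5 + 2) / 5 = 22/5 = 4.4
  mean(C) = (7 + 2 + 4 + 7 + 4) / 5 = 24/5 = 4.8

Step 2 — sample variances and covariances s[i,j] = (1/(n-1)) · Σ_k (x_{k,i} - mean_i) · (x_{k,j} - mean_j), with n-1 = 4:
  s[A,A] = ((-2.8)·(-2.8) + (3.2)·(3.2) + (-0.8)·(-0.8) + (0.2)·(0.2) + (0.2)·(0.2)) / 4 = 18.8/4 = 4.7
  s[A,B] = ((-2.8)·(-0.4) + (3.2)·(3.6) + (-0.8)·(-1.4) + (0.2)·(0.6) + (0.2)·(-2.4)) / 4 = 13.4/4 = 3.35
  s[A,C] = ((-2.8)·(2.2) + (3.2)·(-2.8) + (-0.8)·(-0.8) + (0.2)·(2.2) + (0.2)·(-0.8)) / 4 = -14.2/4 = -3.55
  s[B,B] = ((-0.4)·(-0.4) + (3.6)·(3.6) + (-1.4)·(-1.4) + (0.6)·(0.6) + (-2.4)·(-2.4)) / 4 = 21.2/4 = 5.3
  s[B,C] = ((-0.4)·(2.2) + (3.6)·(-2.8) + (-1.4)·(-0.8) + (0.6)·(2.2) + (-2.4)·(-0.8)) / 4 = -6.6/4 = -1.65
  s[C,C] = ((2.2)·(2.2) + (-2.8)·(-2.8) + (-0.8)·(-0.8) + (2.2)·(2.2) + (-0.8)·(-0.8)) / 4 = 18.8/4 = 4.7
  Sample standard deviations s_i = √(s[i,i]):
  s(A) = √(4.7) = 2.1679
  s(B) = √(5.3) = 2.3022
  s(C) = √(4.7) = 2.1679

Step 3 — r_{ij} = s_{ij} / (s_i · s_j):
  r[A,A] = 1 (diagonal).
  r[A,B] = 3.35 / (2.1679 · 2.3022) = 3.35 / 4.991 = 0.6712
  r[A,C] = -3.55 / (2.1679 · 2.1679) = -3.55 / 4.7 = -0.7553
  r[B,B] = 1 (diagonal).
  r[B,C] = -1.65 / (2.3022 · 2.1679) = -1.65 / 4.991 = -0.3306
  r[C,C] = 1 (diagonal).

R is symmetric with unit diagonal. Assembling:

R = [[1, 0.6712, -0.7553],
 [0.6712, 1, -0.3306],
 [-0.7553, -0.3306, 1]]


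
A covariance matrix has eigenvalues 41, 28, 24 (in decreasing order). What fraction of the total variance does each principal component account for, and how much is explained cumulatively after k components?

Step 1 — total variance = trace(Sigma) = Σ λ_i = 41 + 28 + 24 = 93.

Step 2 — fraction explained by component i = λ_i / Σ λ:
  PC1: 41/93 = 0.4409
  PC2: 28/93 = 0.3011
  PC3: 24/93 = 0.2581

Step 3 — cumulative fraction after k components = (λ_1 + ... + λ_k) / Σ λ:
  k = 1: 41/93 = 0.4409
  k = 2: (41 + 28)/93 = 69/93 = 0.7419
  k = 3: (41 + 28 + 24)/93 = 93/93 = 1

Summary (fraction, with percent):

explained: PC1 0.4409 (44.09%), PC2 0.3011 (30.11%), PC3 0.2581 (25.81%);  cumulative: 0.4409, 0.7419, 1


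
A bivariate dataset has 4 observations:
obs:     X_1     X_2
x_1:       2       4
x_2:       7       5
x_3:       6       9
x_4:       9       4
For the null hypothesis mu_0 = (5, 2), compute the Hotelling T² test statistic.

Step 1 — sample mean vector:
  mean(X_1) = (2 + 7 + 6 + 9) / 4 = 24/4 = 6
  mean(X_2) = (4 + 5 + 9 + 4) / 4 = 22/4 = 5.5
  x̄ = (6, 5.5),  deviation x̄ - mu_0 = (6, 5.5) - (5, 2) = (1, 3.5).

Step 2 — sample covariance matrix, S[i,j] = (1/(n-1)) · Σ_k (x_{k,i} - mean_i) · (x_{k,j} - mean_j), divisor n-1 = 3:
  S[X_1,X_1] = ((-4)·(-4) + (1)·(1) + (0)·(0) + (3)·(3)) / 3 = 26/3 = 8.6667
  S[X_1,X_2] = ((-4)·(-1.5) + (1)·(-0.5) + (0)·(3.5) + (3)·(-1.5)) / 3 = 1/3 = 0.3333
  S[X_2,X_2] = ((-1.5)·(-1.5) + (-0.5)·(-0.5) + (3.5)·(3.5) + (-1.5)·(-1.5)) / 3 = 17/3 = 5.6667
  S = [[8.6667, 0.3333],
 [0.3333, 5.6667]].

Step 3 — invert S. det(S) = 8.6667·5.6667 - (0.3333)² = 49.
  S^{-1} = (1/det) · [[d, -b], [-b, a]] = [[0.1156, -0.0068],
 [-0.0068, 0.1769]].

Step 4 — quadratic form (x̄ - mu_0)^T · S^{-1} · (x̄ - mu_0):
  S^{-1} · (x̄ - mu_0) = (0.0918, 0.6122),
  (x̄ - mu_0)^T · [...] = (1)·(0.0918) + (3.5)·(0.6122) = 2.2347.

Step 5 — scale by n: T² = 4 · 2.2347 = 8.9388.

T² ≈ 8.9388


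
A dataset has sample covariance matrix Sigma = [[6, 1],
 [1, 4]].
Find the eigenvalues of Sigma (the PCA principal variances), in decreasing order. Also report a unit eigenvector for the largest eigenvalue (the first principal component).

Step 1 — characteristic polynomial of 2×2 Sigma:
  det(Sigma - λI) = λ² - trace · λ + det = 0.
  trace = 6 + 4 = 10, det = 6·4 - (1)² = 23.
Step 2 — discriminant:
  Δ = trace² - 4·det = 100 - 92 = 8.
Step 3 — eigenvalues:
  λ = (trace ± √Δ)/2 = (10 ± 2.8284)/2,
  λ_1 = 6.4142,  λ_2 = 3.5858.

Step 4 — unit eigenvector for λ_1: solve (Sigma - λ_1 I)v = 0. First row:
  (6 - 6.4142)·v_x + (1)·v_y = 0, i.e. (-0.4142)·v_x + (1)·v_y = 0,
  so v ∝ (b, λ_1 - a) = (1, 0.4142) = u.
  ||u|| = √((1)² + (0.4142)²) = √(1.1716) ≈ 1.0824,
  v_1 = u/||u|| ≈ (0.9239, 0.3827) (||v_1|| = 1).

λ_1 = 6.4142,  λ_2 = 3.5858;  v_1 ≈ (0.9239, 0.3827)


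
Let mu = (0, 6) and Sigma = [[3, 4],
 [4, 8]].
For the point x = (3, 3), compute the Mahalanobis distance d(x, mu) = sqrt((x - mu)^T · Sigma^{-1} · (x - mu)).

Step 1 — centre the observation: (x - mu) = (3, -3).

Step 2 — invert Sigma. det(Sigma) = 3·8 - (4)² = 8.
  Sigma^{-1} = (1/det) · [[d, -b], [-b, a]] = [[1, -0.5],
 [-0.5, 0.375]].

Step 3 — form the quadratic (x - mu)^T · Sigma^{-1} · (x - mu):
  Sigma^{-1} · (x - mu) = (4.5, -2.625).
  (x - mu)^T · [Sigma^{-1} · (x - mu)] = (3)·(4.5) + (-3)·(-2.625) = 21.375.

Step 4 — take square root: d = √(21.375) ≈ 4.6233.

d(x, mu) = √(21.375) ≈ 4.6233


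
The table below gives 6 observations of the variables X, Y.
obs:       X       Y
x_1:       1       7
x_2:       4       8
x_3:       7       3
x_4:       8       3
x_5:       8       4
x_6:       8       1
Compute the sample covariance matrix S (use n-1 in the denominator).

Step 1 — column means:
  mean(X) = (1 + 4 + 7 + 8 + 8 + 8) / 6 = 36/6 = 6
  mean(Y) = (7 + 8 + 3 + 3 + 4 + 1) / 6 = 26/6 = 4.3333

Step 2 — sample covariance S[i,j] = (1/(n-1)) · Σ_k (x_{k,i} - mean_i) · (x_{k,j} - mean_j), with n-1 = 5.
  S[X,X] = ((-5)·(-5) + (-2)·(-2) + (1)·(1) + (2)·(2) + (2)·(2) + (2)·(2)) / 5 = 42/5 = 8.4
  S[X,Y] = ((-5)·(2.6667) + (-2)·(3.6667) + (1)·(-1.3333) + (2)·(-1.3333) + (2)·(-0.3333) + (2)·(-3.3333)) / 5 = -32/5 = -6.4
  S[Y,Y] = ((2.6667)·(2.6667) + (3.6667)·(3.6667) + (-1.3333)·(-1.3333) + (-1.3333)·(-1.3333) + (-0.3333)·(-0.3333) + (-3.3333)·(-3.3333)) / 5 = 35.3333/5 = 7.0667

S is symmetric (S[j,i] = S[i,j]). Assembling:

S = [[8.4, -6.4],
 [-6.4, 7.0667]]


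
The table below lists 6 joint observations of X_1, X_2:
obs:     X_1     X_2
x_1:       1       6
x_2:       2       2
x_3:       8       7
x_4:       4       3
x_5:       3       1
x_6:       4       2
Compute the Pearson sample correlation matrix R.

Step 1 — column means:
  mean(X_1) = (1 + 2 + 8 + 4 + 3 + 4) / 6 = 22/6 = 3.6667
  mean(X_2) = (6 + 2 + 7 + 3 + 1 + 2) / 6 = 21/6 = 3.5

Step 2 — sample variances and covariances s[i,j] = (1/(n-1)) · Σ_k (x_{k,i} - mean_i) · (x_{k,j} - mean_j), with n-1 = 5:
  s[X_1,X_1] = ((-2.6667)·(-2.6667) + (-1.6667)·(-1.6667) + (4.3333)·(4.3333) + (0.3333)·(0.3333) + (-0.6667)·(-0.6667) + (0.3333)·(0.3333)) / 5 = 29.3333/5 = 5.8667
  s[X_1,X_2] = ((-2.6667)·(2.5) + (-1.6667)·(-1.5) + (4.3333)·(3.5) + (0.3333)·(-0.5) + (-0.6667)·(-2.5) + (0.3333)·(-1.5)) / 5 = 12/5 = 2.4
  s[X_2,X_2] = ((2.5)·(2.5) + (-1.5)·(-1.5) + (3.5)·(3.5) + (-0.5)·(-0.5) + (-2.5)·(-2.5) + (-1.5)·(-1.5)) / 5 = 29.5/5 = 5.9
  Sample standard deviations s_i = √(s[i,i]):
  s(X_1) = √(5.8667) = 2.4221
  s(X_2) = √(5.9) = 2.429

Step 3 — r_{ij} = s_{ij} / (s_i · s_j):
  r[X_1,X_1] = 1 (diagonal).
  r[X_1,X_2] = 2.4 / (2.4221 · 2.429) = 2.4 / 5.8833 = 0.4079
  r[X_2,X_2] = 1 (diagonal).

R is symmetric with unit diagonal. Assembling:

R = [[1, 0.4079],
 [0.4079, 1]]


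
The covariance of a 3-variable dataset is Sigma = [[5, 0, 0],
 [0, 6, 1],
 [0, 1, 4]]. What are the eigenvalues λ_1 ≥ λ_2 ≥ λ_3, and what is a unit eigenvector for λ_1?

Step 1 — characteristic polynomial p(λ) = det(λI - Sigma) = λ³ - tr·λ² + c_1·λ - det, where tr = trace, c_1 = sum of the principal 2×2 minors, det = det(Sigma):
  tr = 5 + 6 + 4 = 15,
  c_1 = (5·6 - (0)²) + (5·4 - (0)²) + (6·4 - (1)²) = 30 + 20 + 23 = 73,
  det = 5·(6·4 - (1)²) - (0)·((0)·4 - (1)·(0)) + (0)·((0)·(1) - 6·(0)) = 5·(23) - (0)·(0) + (0)·(0) = 115.
  So p(λ) = λ³ - 15λ² + 73λ - 115.
Step 2 — look for an integer root (rational root theorem: any rational root is an integer divisor of 115). Testing λ = 5:
  p(5) = 125 - 375 + 365 - 115 = 0  ✓
  Dividing out (λ - 5): p(λ) = (λ - 5)(λ² - 10λ + 23).
Step 3 — remaining eigenvalues from the quadratic λ² - 10λ + 23 = 0:
  Δ = 10² - 4·23 = 100 - 92 = 8,  λ = (10 ± √8)/2 = (10 ± 2.8284)/2 ≈ 6.4142 or 3.5858.
  Sorted: λ_1 = 6.4142,  λ_2 = 5,  λ_3 = 3.5858  (check: sum = 15 = tr ✓).

Step 4 — unit eigenvector for λ_1 ≈ 6.4142: v spans the null space of (Sigma - λ_1 I), whose rows are
  r_1 = (-1.4142, 0, 0),  r_2 = (0, -0.4142, 1),  r_3 = (0, 1, -2.4142).
  v is orthogonal to every row, so take v ∝ r_1 × r_2 = ((0)·(1) - (0)·(-0.4142), (0)·(0) - (-1.4142)·(1), (-1.4142)·(-0.4142) - (0)·(0)) ≈ (0, 1.4142, 0.5858).
  Let u = (0, 1.4142, 0.5858).
  ||u|| = √((0)² + (1.4142)² + (0.5858)²) = √(2.3431) ≈ 1.5307,  v_1 = u/||u|| ≈ (0, 0.9239, 0.3827) (||v_1|| = 1).

λ_1 = 6.4142,  λ_2 = 5,  λ_3 = 3.5858;  v_1 ≈ (0, 0.9239, 0.3827)


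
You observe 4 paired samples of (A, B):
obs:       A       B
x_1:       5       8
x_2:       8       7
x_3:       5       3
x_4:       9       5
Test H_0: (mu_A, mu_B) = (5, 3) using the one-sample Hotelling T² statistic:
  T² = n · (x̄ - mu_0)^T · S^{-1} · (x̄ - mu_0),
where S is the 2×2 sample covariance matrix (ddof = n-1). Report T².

Step 1 — sample mean vector:
  mean(A) = (5 + 8 + 5 + 9) / 4 = 27/4 = 6.75
  mean(B) = (8 + 7 + 3 + 5) / 4 = 23/4 = 5.75
  x̄ = (6.75, 5.75),  deviation x̄ - mu_0 = (6.75, 5.75) - (5, 3) = (1.75, 2.75).

Step 2 — sample covariance matrix, S[i,j] = (1/(n-1)) · Σ_k (x_{k,i} - mean_i) · (x_{k,j} - mean_j), divisor n-1 = 3:
  S[A,A] = ((-1.75)·(-1.75) + (1.25)·(1.25) + (-1.75)·(-1.75) + (2.25)·(2.25)) / 3 = 12.75/3 = 4.25
  S[A,B] = ((-1.75)·(2.25) + (1.25)·(1.25) + (-1.75)·(-2.75) + (2.25)·(-0.75)) / 3 = 0.75/3 = 0.25
  S[B,B] = ((2.25)·(2.25) + (1.25)·(1.25) + (-2.75)·(-2.75) + (-0.75)·(-0.75)) / 3 = 14.75/3 = 4.9167
  S = [[4.25, 0.25],
 [0.25, 4.9167]].

Step 3 — invert S. det(S) = 4.25·4.9167 - (0.25)² = 20.8333.
  S^{-1} = (1/det) · [[d, -b], [-b, a]] = [[0.236, -0.012],
 [-0.012, 0.204]].

Step 4 — quadratic form (x̄ - mu_0)^T · S^{-1} · (x̄ - mu_0):
  S^{-1} · (x̄ - mu_0) = (0.38, 0.54),
  (x̄ - mu_0)^T · [...] = (1.75)·(0.38) + (2.75)·(0.54) = 2.15.

Step 5 — scale by n: T² = 4 · 2.15 = 8.6.

T² ≈ 8.6


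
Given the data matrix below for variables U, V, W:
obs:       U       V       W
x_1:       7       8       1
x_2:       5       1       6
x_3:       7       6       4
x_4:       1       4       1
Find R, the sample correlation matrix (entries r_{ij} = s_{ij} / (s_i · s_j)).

Step 1 — column means:
  mean(U) = (7 + 5 + 7 + 1) / 4 = 20/4 = 5
  mean(V) = (8 + 1 + 6 + 4) / 4 = 19/4 = 4.75
  mean(W) = (1 + 6 + 4 + 1) / 4 = 12/4 = 3

Step 2 — sample variances and covariances s[i,j] = (1/(n-1)) · Σ_k (x_{k,i} - mean_i) · (x_{k,j} - mean_j), with n-1 = 3:
  s[U,U] = ((2)·(2) + (0)·(0) + (2)·(2) + (-4)·(-4)) / 3 = 24/3 = 8
  s[U,V] = ((2)·(3.25) + (0)·(-3.75) + (2)·(1.25) + (-4)·(-0.75)) / 3 = 12/3 = 4
  s[U,W] = ((2)·(-2) + (0)·(3) + (2)·(1) + (-4)·(-2)) / 3 = 6/3 = 2
  s[V,V] = ((3.25)·(3.25) + (-3.75)·(-3.75) + (1.25)·(1.25) + (-0.75)·(-0.75)) / 3 = 26.75/3 = 8.9167
  s[V,W] = ((3.25)·(-2) + (-3.75)·(3) + (1.25)·(1) + (-0.75)·(-2)) / 3 = -15/3 = -5
  s[W,W] = ((-2)·(-2) + (3)·(3) + (1)·(1) + (-2)·(-2)) / 3 = 18/3 = 6
  Sample standard deviations s_i = √(s[i,i]):
  s(U) = √(8) = 2.8284
  s(V) = √(8.9167) = 2.9861
  s(W) = √(6) = 2.4495

Step 3 — r_{ij} = s_{ij} / (s_i · s_j):
  r[U,U] = 1 (diagonal).
  r[U,V] = 4 / (2.8284 · 2.9861) = 4 / 8.4459 = 0.4736
  r[U,W] = 2 / (2.8284 · 2.4495) = 2 / 6.9282 = 0.2887
  r[V,V] = 1 (diagonal).
  r[V,W] = -5 / (2.9861 · 2.4495) = -5 / 7.3144 = -0.6836
  r[W,W] = 1 (diagonal).

R is symmetric with unit diagonal. Assembling:

R = [[1, 0.4736, 0.2887],
 [0.4736, 1, -0.6836],
 [0.2887, -0.6836, 1]]


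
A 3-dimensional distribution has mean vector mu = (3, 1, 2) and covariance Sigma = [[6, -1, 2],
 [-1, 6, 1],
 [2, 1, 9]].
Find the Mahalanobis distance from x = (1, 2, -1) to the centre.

Step 1 — centre the observation: (x - mu) = (-2, 1, -3).

Step 2 — invert Sigma (cofactor / det for 3×3, or solve directly):
  Sigma^{-1} = [[0.1886, 0.0391, -0.0463],
 [0.0391, 0.1779, -0.0285],
 [-0.0463, -0.0285, 0.1246]].

Step 3 — form the quadratic (x - mu)^T · Sigma^{-1} · (x - mu):
  Sigma^{-1} · (x - mu) = (-0.1993, 0.1851, -0.3096).
  (x - mu)^T · [Sigma^{-1} · (x - mu)] = (-2)·(-0.1993) + (1)·(0.1851) + (-3)·(-0.3096) = 1.5125.

Step 4 — take square root: d = √(1.5125) ≈ 1.2298.

d(x, mu) = √(1.5125) ≈ 1.2298


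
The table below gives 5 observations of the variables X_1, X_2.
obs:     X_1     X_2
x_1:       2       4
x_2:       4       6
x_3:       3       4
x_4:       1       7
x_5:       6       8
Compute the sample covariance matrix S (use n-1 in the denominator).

Step 1 — column means:
  mean(X_1) = (2 + 4 + 3 + 1 + 6) / 5 = 16/5 = 3.2
  mean(X_2) = (4 + 6 + 4 + 7 + 8) / 5 = 29/5 = 5.8

Step 2 — sample covariance S[i,j] = (1/(n-1)) · Σ_k (x_{k,i} - mean_i) · (x_{k,j} - mean_j), with n-1 = 4.
  S[X_1,X_1] = ((-1.2)·(-1.2) + (0.8)·(0.8) + (-0.2)·(-0.2) + (-2.2)·(-2.2) + (2.8)·(2.8)) / 4 = 14.8/4 = 3.7
  S[X_1,X_2] = ((-1.2)·(-1.8) + (0.8)·(0.2) + (-0.2)·(-1.8) + (-2.2)·(1.2) + (2.8)·(2.2)) / 4 = 6.2/4 = 1.55
  S[X_2,X_2] = ((-1.8)·(-1.8) + (0.2)·(0.2) + (-1.8)·(-1.8) + (1.2)·(1.2) + (2.2)·(2.2)) / 4 = 12.8/4 = 3.2

S is symmetric (S[j,i] = S[i,j]). Assembling:

S = [[3.7, 1.55],
 [1.55, 3.2]]


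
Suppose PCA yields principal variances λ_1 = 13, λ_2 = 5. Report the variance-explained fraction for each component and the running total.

Step 1 — total variance = trace(Sigma) = Σ λ_i = 13 + 5 = 18.

Step 2 — fraction explained by component i = λ_i / Σ λ:
  PC1: 13/18 = 0.7222
  PC2: 5/18 = 0.2778

Step 3 — cumulative fraction after k components = (λ_1 + ... + λ_k) / Σ λ:
  k = 1: 13/18 = 0.7222
  k = 2: (13 + 5)/18 = 18/18 = 1

Summary (fraction, with percent):

explained: PC1 0.7222 (72.22%), PC2 0.2778 (27.78%);  cumulative: 0.7222, 1


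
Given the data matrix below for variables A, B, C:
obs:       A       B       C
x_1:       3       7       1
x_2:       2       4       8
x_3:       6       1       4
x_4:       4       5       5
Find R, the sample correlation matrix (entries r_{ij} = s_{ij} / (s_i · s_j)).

Step 1 — column means:
  mean(A) = (3 + 2 + 6 + 4) / 4 = 15/4 = 3.75
  mean(B) = (7 + 4 + 1 + 5) / 4 = 17/4 = 4.25
  mean(C) = (1 + 8 + 4 + 5) / 4 = 18/4 = 4.5

Step 2 — sample variances and covariances s[i,j] = (1/(n-1)) · Σ_k (x_{k,i} - mean_i) · (x_{k,j} - mean_j), with n-1 = 3:
  s[A,A] = ((-0.75)·(-0.75) + (-1.75)·(-1.75) + (2.25)·(2.25) + (0.25)·(0.25)) / 3 = 8.75/3 = 2.9167
  s[A,B] = ((-0.75)·(2.75) + (-1.75)·(-0.25) + (2.25)·(-3.25) + (0.25)·(0.75)) / 3 = -8.75/3 = -2.9167
  s[A,C] = ((-0.75)·(-3.5) + (-1.75)·(3.5) + (2.25)·(-0.5) + (0.25)·(0.5)) / 3 = -4.5/3 = -1.5
  s[B,B] = ((2.75)·(2.75) + (-0.25)·(-0.25) + (-3.25)·(-3.25) + (0.75)·(0.75)) / 3 = 18.75/3 = 6.25
  s[B,C] = ((2.75)·(-3.5) + (-0.25)·(3.5) + (-3.25)·(-0.5) + (0.75)·(0.5)) / 3 = -8.5/3 = -2.8333
  s[C,C] = ((-3.5)·(-3.5) + (3.5)·(3.5) + (-0.5)·(-0.5) + (0.5)·(0.5)) / 3 = 25/3 = 8.3333
  Sample standard deviations s_i = √(s[i,i]):
  s(A) = √(2.9167) = 1.7078
  s(B) = √(6.25) = 2.5
  s(C) = √(8.3333) = 2.8868

Step 3 — r_{ij} = s_{ij} / (s_i · s_j):
  r[A,A] = 1 (diagonal).
  r[A,B] = -2.9167 / (1.7078 · 2.5) = -2.9167 / 4.2696 = -0.6831
  r[A,C] = -1.5 / (1.7078 · 2.8868) = -1.5 / 4.9301 = -0.3043
  r[B,B] = 1 (diagonal).
  r[B,C] = -2.8333 / (2.5 · 2.8868) = -2.8333 / 7.2169 = -0.3926
  r[C,C] = 1 (diagonal).

R is symmetric with unit diagonal. Assembling:

R = [[1, -0.6831, -0.3043],
 [-0.6831, 1, -0.3926],
 [-0.3043, -0.3926, 1]]


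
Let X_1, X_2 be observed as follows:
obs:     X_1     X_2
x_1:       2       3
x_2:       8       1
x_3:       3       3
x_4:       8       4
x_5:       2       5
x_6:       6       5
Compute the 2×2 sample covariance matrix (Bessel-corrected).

Step 1 — column means:
  mean(X_1) = (2 + 8 + 3 + 8 + 2 + 6) / 6 = 29/6 = 4.8333
  mean(X_2) = (3 + 1 + 3 + 4 + 5 + 5) / 6 = 21/6 = 3.5

Step 2 — sample covariance S[i,j] = (1/(n-1)) · Σ_k (x_{k,i} - mean_i) · (x_{k,j} - mean_j), with n-1 = 5.
  S[X_1,X_1] = ((-2.8333)·(-2.8333) + (3.1667)·(3.1667) + (-1.8333)·(-1.8333) + (3.1667)·(3.1667) + (-2.8333)·(-2.8333) + (1.1667)·(1.1667)) / 5 = 40.8333/5 = 8.1667
  S[X_1,X_2] = ((-2.8333)·(-0.5) + (3.1667)·(-2.5) + (-1.8333)·(-0.5) + (3.1667)·(0.5) + (-2.8333)·(1.5) + (1.1667)·(1.5)) / 5 = -6.5/5 = -1.3
  S[X_2,X_2] = ((-0.5)·(-0.5) + (-2.5)·(-2.5) + (-0.5)·(-0.5) + (0.5)·(0.5) + (1.5)·(1.5) + (1.5)·(1.5)) / 5 = 11.5/5 = 2.3

S is symmetric (S[j,i] = S[i,j]). Assembling:

S = [[8.1667, -1.3],
 [-1.3, 2.3]]


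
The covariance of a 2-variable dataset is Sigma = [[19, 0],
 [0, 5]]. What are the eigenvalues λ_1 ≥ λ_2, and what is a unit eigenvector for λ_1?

Step 1 — characteristic polynomial of 2×2 Sigma:
  det(Sigma - λI) = λ² - trace · λ + det = 0.
  trace = 19 + 5 = 24, det = 19·5 - (0)² = 95.
Step 2 — discriminant:
  Δ = trace² - 4·det = 576 - 380 = 196.
Step 3 — eigenvalues:
  λ = (trace ± √Δ)/2 = (24 ± 14)/2,
  λ_1 = 19,  λ_2 = 5.

Step 4 — unit eigenvector for λ_1: Sigma is diagonal, so its eigenvectors are the coordinate axes. λ_1 = 19 is the diagonal entry on the first coordinate axis, hence
  v_1 = (1, 0) (||v_1|| = 1).

λ_1 = 19,  λ_2 = 5;  v_1 ≈ (1, 0)


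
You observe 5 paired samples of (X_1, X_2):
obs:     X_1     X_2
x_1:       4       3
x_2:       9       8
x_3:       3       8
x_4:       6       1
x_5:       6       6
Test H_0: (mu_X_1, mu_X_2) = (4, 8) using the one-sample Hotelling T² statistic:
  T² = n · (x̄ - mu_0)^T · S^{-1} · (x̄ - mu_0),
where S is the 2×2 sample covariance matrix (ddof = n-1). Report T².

Step 1 — sample mean vector:
  mean(X_1) = (4 + 9 + 3 + 6 + 6) / 5 = 28/5 = 5.6
  mean(X_2) = (3 + 8 + 8 + 1 + 6) / 5 = 26/5 = 5.2
  x̄ = (5.6, 5.2),  deviation x̄ - mu_0 = (5.6, 5.2) - (4, 8) = (1.6, -2.8).

Step 2 — sample covariance matrix, S[i,j] = (1/(n-1)) · Σ_k (x_{k,i} - mean_i) · (x_{k,j} - mean_j), divisor n-1 = 4:
  S[X_1,X_1] = ((-1.6)·(-1.6) + (3.4)·(3.4) + (-2.6)·(-2.6) + (0.4)·(0.4) + (0.4)·(0.4)) / 4 = 21.2/4 = 5.3
  S[X_1,X_2] = ((-1.6)·(-2.2) + (3.4)·(2.8) + (-2.6)·(2.8) + (0.4)·(-4.2) + (0.4)·(0.8)) / 4 = 4.4/4 = 1.1
  S[X_2,X_2] = ((-2.2)·(-2.2) + (2.8)·(2.8) + (2.8)·(2.8) + (-4.2)·(-4.2) + (0.8)·(0.8)) / 4 = 38.8/4 = 9.7
  S = [[5.3, 1.1],
 [1.1, 9.7]].

Step 3 — invert S. det(S) = 5.3·9.7 - (1.1)² = 50.2.
  S^{-1} = (1/det) · [[d, -b], [-b, a]] = [[0.1932, -0.0219],
 [-0.0219, 0.1056]].

Step 4 — quadratic form (x̄ - mu_0)^T · S^{-1} · (x̄ - mu_0):
  S^{-1} · (x̄ - mu_0) = (0.3705, -0.3307),
  (x̄ - mu_0)^T · [...] = (1.6)·(0.3705) + (-2.8)·(-0.3307) = 1.5187.

Step 5 — scale by n: T² = 5 · 1.5187 = 7.5936.

T² ≈ 7.5936


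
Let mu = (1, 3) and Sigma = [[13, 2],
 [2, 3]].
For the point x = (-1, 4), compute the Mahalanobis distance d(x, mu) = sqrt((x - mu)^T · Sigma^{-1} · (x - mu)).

Step 1 — centre the observation: (x - mu) = (-2, 1).

Step 2 — invert Sigma. det(Sigma) = 13·3 - (2)² = 35.
  Sigma^{-1} = (1/det) · [[d, -b], [-b, a]] = [[0.0857, -0.0571],
 [-0.0571, 0.3714]].

Step 3 — form the quadratic (x - mu)^T · Sigma^{-1} · (x - mu):
  Sigma^{-1} · (x - mu) = (-0.2286, 0.4857).
  (x - mu)^T · [Sigma^{-1} · (x - mu)] = (-2)·(-0.2286) + (1)·(0.4857) = 0.9429.

Step 4 — take square root: d = √(0.9429) ≈ 0.971.

d(x, mu) = √(0.9429) ≈ 0.971


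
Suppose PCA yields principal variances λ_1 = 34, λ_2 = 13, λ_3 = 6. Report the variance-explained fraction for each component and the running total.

Step 1 — total variance = trace(Sigma) = Σ λ_i = 34 + 13 + 6 = 53.

Step 2 — fraction explained by component i = λ_i / Σ λ:
  PC1: 34/53 = 0.6415
  PC2: 13/53 = 0.2453
  PC3: 6/53 = 0.1132

Step 3 — cumulative fraction after k components = (λ_1 + ... + λ_k) / Σ λ:
  k = 1: 34/53 = 0.6415
  k = 2: (34 + 13)/53 = 47/53 = 0.8868
  k = 3: (34 + 13 + 6)/53 = 53/53 = 1

Summary (fraction, with percent):

explained: PC1 0.6415 (64.15%), PC2 0.2453 (24.53%), PC3 0.1132 (11.32%);  cumulative: 0.6415, 0.8868, 1


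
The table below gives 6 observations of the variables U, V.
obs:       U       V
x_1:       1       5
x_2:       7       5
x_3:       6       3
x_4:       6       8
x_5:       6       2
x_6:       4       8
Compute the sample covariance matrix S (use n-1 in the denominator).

Step 1 — column means:
  mean(U) = (1 + 7 + 6 + 6 + 6 + 4) / 6 = 30/6 = 5
  mean(V) = (5 + 5 + 3 + 8 + 2 + 8) / 6 = 31/6 = 5.1667

Step 2 — sample covariance S[i,j] = (1/(n-1)) · Σ_k (x_{k,i} - mean_i) · (x_{k,j} - mean_j), with n-1 = 5.
  S[U,U] = ((-4)·(-4) + (2)·(2) + (1)·(1) + (1)·(1) + (1)·(1) + (-1)·(-1)) / 5 = 24/5 = 4.8
  S[U,V] = ((-4)·(-0.1667) + (2)·(-0.1667) + (1)·(-2.1667) + (1)·(2.8333) + (1)·(-3.1667) + (-1)·(2.8333)) / 5 = -5/5 = -1
  S[V,V] = ((-0.1667)·(-0.1667) + (-0.1667)·(-0.1667) + (-2.1667)·(-2.1667) + (2.8333)·(2.8333) + (-3.1667)·(-3.1667) + (2.8333)·(2.8333)) / 5 = 30.8333/5 = 6.1667

S is symmetric (S[j,i] = S[i,j]). Assembling:

S = [[4.8, -1],
 [-1, 6.1667]]


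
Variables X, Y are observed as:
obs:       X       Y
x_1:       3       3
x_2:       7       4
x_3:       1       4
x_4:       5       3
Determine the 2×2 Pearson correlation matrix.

Step 1 — column means:
  mean(X) = (3 + 7 + 1 + 5) / 4 = 16/4 = 4
  mean(Y) = (3 + 4 + 4 + 3) / 4 = 14/4 = 3.5

Step 2 — sample variances and covariances s[i,j] = (1/(n-1)) · Σ_k (x_{k,i} - mean_i) · (x_{k,j} - mean_j), with n-1 = 3:
  s[X,X] = ((-1)·(-1) + (3)·(3) + (-3)·(-3) + (1)·(1)) / 3 = 20/3 = 6.6667
  s[X,Y] = ((-1)·(-0.5) + (3)·(0.5) + (-3)·(0.5) + (1)·(-0.5)) / 3 = 0/3 = 0
  s[Y,Y] = ((-0.5)·(-0.5) + (0.5)·(0.5) + (0.5)·(0.5) + (-0.5)·(-0.5)) / 3 = 1/3 = 0.3333
  Sample standard deviations s_i = √(s[i,i]):
  s(X) = √(6.6667) = 2.582
  s(Y) = √(0.3333) = 0.5774

Step 3 — r_{ij} = s_{ij} / (s_i · s_j):
  r[X,X] = 1 (diagonal).
  r[X,Y] = 0 / (2.582 · 0.5774) = 0 / 1.4907 = 0
  r[Y,Y] = 1 (diagonal).

R is symmetric with unit diagonal. Assembling:

R = [[1, 0],
 [0, 1]]


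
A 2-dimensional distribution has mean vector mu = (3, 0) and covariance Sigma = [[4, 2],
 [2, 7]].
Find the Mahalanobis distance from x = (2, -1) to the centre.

Step 1 — centre the observation: (x - mu) = (-1, -1).

Step 2 — invert Sigma. det(Sigma) = 4·7 - (2)² = 24.
  Sigma^{-1} = (1/det) · [[d, -b], [-b, a]] = [[0.2917, -0.0833],
 [-0.0833, 0.1667]].

Step 3 — form the quadratic (x - mu)^T · Sigma^{-1} · (x - mu):
  Sigma^{-1} · (x - mu) = (-0.2083, -0.0833).
  (x - mu)^T · [Sigma^{-1} · (x - mu)] = (-1)·(-0.2083) + (-1)·(-0.0833) = 0.2917.

Step 4 — take square root: d = √(0.2917) ≈ 0.5401.

d(x, mu) = √(0.2917) ≈ 0.5401


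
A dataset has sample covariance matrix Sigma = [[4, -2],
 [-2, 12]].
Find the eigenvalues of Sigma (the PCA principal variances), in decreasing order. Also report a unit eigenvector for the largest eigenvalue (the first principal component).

Step 1 — characteristic polynomial of 2×2 Sigma:
  det(Sigma - λI) = λ² - trace · λ + det = 0.
  trace = 4 + 12 = 16, det = 4·12 - (-2)² = 44.
Step 2 — discriminant:
  Δ = trace² - 4·det = 256 - 176 = 80.
Step 3 — eigenvalues:
  λ = (trace ± √Δ)/2 = (16 ± 8.9443)/2,
  λ_1 = 12.4721,  λ_2 = 3.5279.

Step 4 — unit eigenvector for λ_1: solve (Sigma - λ_1 I)v = 0. First row:
  (4 - 12.4721)·v_x + (-2)·v_y = 0, i.e. (-8.4721)·v_x + (-2)·v_y = 0,
  so v ∝ (b, λ_1 - a) = (-2, 8.4721); multiply by -1 so the first entry is positive: u = (2, -8.4721).
  ||u|| = √((2)² + (-8.4721)²) = √(75.7771) ≈ 8.705,
  v_1 = u/||u|| ≈ (0.2298, -0.9732) (||v_1|| = 1).

λ_1 = 12.4721,  λ_2 = 3.5279;  v_1 ≈ (0.2298, -0.9732)


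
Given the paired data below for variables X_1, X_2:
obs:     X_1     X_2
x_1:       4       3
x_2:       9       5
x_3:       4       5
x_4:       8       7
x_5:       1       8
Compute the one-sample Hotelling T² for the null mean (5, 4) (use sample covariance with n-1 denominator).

Step 1 — sample mean vector:
  mean(X_1) = (4 + 9 + 4 + 8 + 1) / 5 = 26/5 = 5.2
  mean(X_2) = (3 + 5 + 5 + 7 + 8) / 5 = 28/5 = 5.6
  x̄ = (5.2, 5.6),  deviation x̄ - mu_0 = (5.2, 5.6) - (5, 4) = (0.2, 1.6).

Step 2 — sample covariance matrix, S[i,j] = (1/(n-1)) · Σ_k (x_{k,i} - mean_i) · (x_{k,j} - mean_j), divisor n-1 = 4:
  S[X_1,X_1] = ((-1.2)·(-1.2) + (3.8)·(3.8) + (-1.2)·(-1.2) + (2.8)·(2.8) + (-4.2)·(-4.2)) / 4 = 42.8/4 = 10.7
  S[X_1,X_2] = ((-1.2)·(-2.6) + (3.8)·(-0.6) + (-1.2)·(-0.6) + (2.8)·(1.4) + (-4.2)·(2.4)) / 4 = -4.6/4 = -1.15
  S[X_2,X_2] = ((-2.6)·(-2.6) + (-0.6)·(-0.6) + (-0.6)·(-0.6) + (1.4)·(1.4) + (2.4)·(2.4)) / 4 = 15.2/4 = 3.8
  S = [[10.7, -1.15],
 [-1.15, 3.8]].

Step 3 — invert S. det(S) = 10.7·3.8 - (-1.15)² = 39.3375.
  S^{-1} = (1/det) · [[d, -b], [-b, a]] = [[0.0966, 0.0292],
 [0.0292, 0.272]].

Step 4 — quadratic form (x̄ - mu_0)^T · S^{-1} · (x̄ - mu_0):
  S^{-1} · (x̄ - mu_0) = (0.0661, 0.4411),
  (x̄ - mu_0)^T · [...] = (0.2)·(0.0661) + (1.6)·(0.4411) = 0.7189.

Step 5 — scale by n: T² = 5 · 0.7189 = 3.5945.

T² ≈ 3.5945


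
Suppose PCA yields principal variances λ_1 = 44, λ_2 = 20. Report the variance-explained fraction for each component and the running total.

Step 1 — total variance = trace(Sigma) = Σ λ_i = 44 + 20 = 64.

Step 2 — fraction explained by component i = λ_i / Σ λ:
  PC1: 44/64 = 0.6875
  PC2: 20/64 = 0.3125

Step 3 — cumulative fraction after k components = (λ_1 + ... + λ_k) / Σ λ:
  k = 1: 44/64 = 0.6875
  k = 2: (44 + 20)/64 = 64/64 = 1

Summary (fraction, with percent):

explained: PC1 0.6875 (68.75%), PC2 0.3125 (31.25%);  cumulative: 0.6875, 1


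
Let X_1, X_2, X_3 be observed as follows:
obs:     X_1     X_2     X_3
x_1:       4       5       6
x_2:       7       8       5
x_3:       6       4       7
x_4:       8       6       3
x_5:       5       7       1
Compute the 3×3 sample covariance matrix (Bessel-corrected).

Step 1 — column means:
  mean(X_1) = (4 + 7 + 6 + 8 + 5) / 5 = 30/5 = 6
  mean(X_2) = (5 + 8 + 4 + 6 + 7) / 5 = 30/5 = 6
  mean(X_3) = (6 + 5 + 7 + 3 + 1) / 5 = 22/5 = 4.4

Step 2 — sample covariance S[i,j] = (1/(n-1)) · Σ_k (x_{k,i} - mean_i) · (x_{k,j} - mean_j), with n-1 = 4.
  S[X_1,X_1] = ((-2)·(-2) + (1)·(1) + (0)·(0) + (2)·(2) + (-1)·(-1)) / 4 = 10/4 = 2.5
  S[X_1,X_2] = ((-2)·(-1) + (1)·(2) + (0)·(-2) + (2)·(0) + (-1)·(1)) / 4 = 3/4 = 0.75
  S[X_1,X_3] = ((-2)·(1.6) + (1)·(0.6) + (0)·(2.6) + (2)·(-1.4) + (-1)·(-3.4)) / 4 = -2/4 = -0.5
  S[X_2,X_2] = ((-1)·(-1) + (2)·(2) + (-2)·(-2) + (0)·(0) + (1)·(1)) / 4 = 10/4 = 2.5
  S[X_2,X_3] = ((-1)·(1.6) + (2)·(0.6) + (-2)·(2.6) + (0)·(-1.4) + (1)·(-3.4)) / 4 = -9/4 = -2.25
  S[X_3,X_3] = ((1.6)·(1.6) + (0.6)·(0.6) + (2.6)·(2.6) + (-1.4)·(-1.4) + (-3.4)·(-3.4)) / 4 = 23.2/4 = 5.8

S is symmetric (S[j,i] = S[i,j]). Assembling:

S = [[2.5, 0.75, -0.5],
 [0.75, 2.5, -2.25],
 [-0.5, -2.25, 5.8]]


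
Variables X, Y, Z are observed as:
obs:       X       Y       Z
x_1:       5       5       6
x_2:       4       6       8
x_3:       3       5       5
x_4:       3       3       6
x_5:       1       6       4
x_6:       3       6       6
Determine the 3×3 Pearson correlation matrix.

Step 1 — column means:
  mean(X) = (5 + 4 + 3 + 3 + 1 + 3) / 6 = 19/6 = 3.1667
  mean(Y) = (5 + 6 + 5 + 3 + 6 + 6) / 6 = 31/6 = 5.1667
  mean(Z) = (6 + 8 + 5 + 6 + 4 + 6) / 6 = 35/6 = 5.8333

Step 2 — sample variances and covariances s[i,j] = (1/(n-1)) · Σ_k (x_{k,i} - mean_i) · (x_{k,j} - mean_j), with n-1 = 5:
  s[X,X] = ((1.8333)·(1.8333) + (0.8333)·(0.8333) + (-0.1667)·(-0.1667) + (-0.1667)·(-0.1667) + (-2.1667)·(-2.1667) + (-0.1667)·(-0.1667)) / 5 = 8.8333/5 = 1.7667
  s[X,Y] = ((1.8333)·(-0.1667) + (0.8333)·(0.8333) + (-0.1667)·(-0.1667) + (-0.1667)·(-2.1667) + (-2.1667)·(0.8333) + (-0.1667)·(0.8333)) / 5 = -1.1667/5 = -0.2333
  s[X,Z] = ((1.8333)·(0.1667) + (0.8333)·(2.1667) + (-0.1667)·(-0.8333) + (-0.1667)·(0.1667) + (-2.1667)·(-1.8333) + (-0.1667)·(0.1667)) / 5 = 6.1667/5 = 1.2333
  s[Y,Y] = ((-0.1667)·(-0.1667) + (0.8333)·(0.8333) + (-0.1667)·(-0.1667) + (-2.1667)·(-2.1667) + (0.8333)·(0.8333) + (0.8333)·(0.8333)) / 5 = 6.8333/5 = 1.3667
  s[Y,Z] = ((-0.1667)·(0.1667) + (0.8333)·(2.1667) + (-0.1667)·(-0.8333) + (-2.1667)·(0.1667) + (0.8333)·(-1.8333) + (0.8333)·(0.1667)) / 5 = 0.1667/5 = 0.0333
  s[Z,Z] = ((0.1667)·(0.1667) + (2.1667)·(2.1667) + (-0.8333)·(-0.8333) + (0.1667)·(0.1667) + (-1.8333)·(-1.8333) + (0.1667)·(0.1667)) / 5 = 8.8333/5 = 1.7667
  Sample standard deviations s_i = √(s[i,i]):
  s(X) = √(1.7667) = 1.3292
  s(Y) = √(1.3667) = 1.169
  s(Z) = √(1.7667) = 1.3292

Step 3 — r_{ij} = s_{ij} / (s_i · s_j):
  r[X,X] = 1 (diagonal).
  r[X,Y] = -0.2333 / (1.3292 · 1.169) = -0.2333 / 1.5538 = -0.1502
  r[X,Z] = 1.2333 / (1.3292 · 1.3292) = 1.2333 / 1.7667 = 0.6981
  r[Y,Y] = 1 (diagonal).
  r[Y,Z] = 0.0333 / (1.169 · 1.3292) = 0.0333 / 1.5538 = 0.0215
  r[Z,Z] = 1 (diagonal).

R is symmetric with unit diagonal. Assembling:

R = [[1, -0.1502, 0.6981],
 [-0.1502, 1, 0.0215],
 [0.6981, 0.0215, 1]]


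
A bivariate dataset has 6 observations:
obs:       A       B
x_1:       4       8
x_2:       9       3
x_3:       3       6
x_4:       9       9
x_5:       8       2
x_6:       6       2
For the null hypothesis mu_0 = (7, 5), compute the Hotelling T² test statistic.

Step 1 — sample mean vector:
  mean(A) = (4 + 9 + 3 + 9 + 8 + 6) / 6 = 39/6 = 6.5
  mean(B) = (8 + 3 + 6 + 9 + 2 + 2) / 6 = 30/6 = 5
  x̄ = (6.5, 5),  deviation x̄ - mu_0 = (6.5, 5) - (7, 5) = (-0.5, 0).

Step 2 — sample covariance matrix, S[i,j] = (1/(n-1)) · Σ_k (x_{k,i} - mean_i) · (x_{k,j} - mean_j), divisor n-1 = 5:
  S[A,A] = ((-2.5)·(-2.5) + (2.5)·(2.5) + (-3.5)·(-3.5) + (2.5)·(2.5) + (1.5)·(1.5) + (-0.5)·(-0.5)) / 5 = 33.5/5 = 6.7
  S[A,B] = ((-2.5)·(3) + (2.5)·(-2) + (-3.5)·(1) + (2.5)·(4) + (1.5)·(-3) + (-0.5)·(-3)) / 5 = -9/5 = -1.8
  S[B,B] = ((3)·(3) + (-2)·(-2) + (1)·(1) + (4)·(4) + (-3)·(-3) + (-3)·(-3)) / 5 = 48/5 = 9.6
  S = [[6.7, -1.8],
 [-1.8, 9.6]].

Step 3 — invert S. det(S) = 6.7·9.6 - (-1.8)² = 61.08.
  S^{-1} = (1/det) · [[d, -b], [-b, a]] = [[0.1572, 0.0295],
 [0.0295, 0.1097]].

Step 4 — quadratic form (x̄ - mu_0)^T · S^{-1} · (x̄ - mu_0):
  S^{-1} · (x̄ - mu_0) = (-0.0786, -0.0147),
  (x̄ - mu_0)^T · [...] = (-0.5)·(-0.0786) + (0)·(-0.0147) = 0.0393.

Step 5 — scale by n: T² = 6 · 0.0393 = 0.2358.

T² ≈ 0.2358


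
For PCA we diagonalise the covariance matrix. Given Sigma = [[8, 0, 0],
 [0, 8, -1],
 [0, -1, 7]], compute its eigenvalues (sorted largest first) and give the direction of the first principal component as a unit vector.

Step 1 — characteristic polynomial p(λ) = det(λI - Sigma) = λ³ - tr·λ² + c_1·λ - det, where tr = trace, c_1 = sum of the principal 2×2 minors, det = det(Sigma):
  tr = 8 + 8 + 7 = 23,
  c_1 = (8·8 - (0)²) + (8·7 - (0)²) + (8·7 - (-1)²) = 64 + 56 + 55 = 175,
  det = 8·(8·7 - (-1)²) - (0)·((0)·7 - (-1)·(0)) + (0)·((0)·(-1) - 8·(0)) = 8·(55) - (0)·(0) + (0)·(0) = 440.
  So p(λ) = λ³ - 23λ² + 175λ - 440.
Step 2 — look for an integer root (rational root theorem: any rational root is an integer divisor of 440). Testing λ = 8:
  p(8) = 512 - 1472 + 1400 - 440 = 0  ✓
  Dividing out (λ - 8): p(λ) = (λ - 8)(λ² - 15λ + 55).
Step 3 — remaining eigenvalues from the quadratic λ² - 15λ + 55 = 0:
  Δ = 15² - 4·55 = 225 - 220 = 5,  λ = (15 ± √5)/2 = (15 ± 2.2361)/2 ≈ 8.618 or 6.382.
  Sorted: λ_1 = 8.618,  λ_2 = 8,  λ_3 = 6.382  (check: sum = 23 = tr ✓).

Step 4 — unit eigenvector for λ_1 ≈ 8.618: v spans the null space of (Sigma - λ_1 I), whose rows are
  r_1 = (-0.618, 0, 0),  r_2 = (0, -0.618, -1),  r_3 = (0, -1, -1.618).
  v is orthogonal to every row, so take v ∝ r_1 × r_2 = ((0)·(-1) - (0)·(-0.618), (0)·(0) - (-0.618)·(-1), (-0.618)·(-0.618) - (0)·(0)) ≈ (0, -0.618, 0.382).
  Rescale (multiply by -1 so the first nonzero entry is positive): u = (0, 0.618, -0.382).
  ||u|| = √((0)² + (0.618)² + (-0.382)²) = √(0.5279) ≈ 0.7265,  v_1 = u/||u|| ≈ (0, 0.8507, -0.5257) (||v_1|| = 1).

λ_1 = 8.618,  λ_2 = 8,  λ_3 = 6.382;  v_1 ≈ (0, 0.8507, -0.5257)


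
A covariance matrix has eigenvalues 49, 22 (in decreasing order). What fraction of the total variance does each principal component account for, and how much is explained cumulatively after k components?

Step 1 — total variance = trace(Sigma) = Σ λ_i = 49 + 22 = 71.

Step 2 — fraction explained by component i = λ_i / Σ λ:
  PC1: 49/71 = 0.6901
  PC2: 22/71 = 0.3099

Step 3 — cumulative fraction after k components = (λ_1 + ... + λ_k) / Σ λ:
  k = 1: 49/71 = 0.6901
  k = 2: (49 + 22)/71 = 71/71 = 1

Summary (fraction, with percent):

explained: PC1 0.6901 (69.01%), PC2 0.3099 (30.99%);  cumulative: 0.6901, 1


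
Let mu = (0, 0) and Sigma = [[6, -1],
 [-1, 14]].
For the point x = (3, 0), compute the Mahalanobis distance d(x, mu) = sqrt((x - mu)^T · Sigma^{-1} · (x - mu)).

Step 1 — centre the observation: (x - mu) = (3, 0).

Step 2 — invert Sigma. det(Sigma) = 6·14 - (-1)² = 83.
  Sigma^{-1} = (1/det) · [[d, -b], [-b, a]] = [[0.1687, 0.012],
 [0.012, 0.0723]].

Step 3 — form the quadratic (x - mu)^T · Sigma^{-1} · (x - mu):
  Sigma^{-1} · (x - mu) = (0.506, 0.0361).
  (x - mu)^T · [Sigma^{-1} · (x - mu)] = (3)·(0.506) + (0)·(0.0361) = 1.5181.

Step 4 — take square root: d = √(1.5181) ≈ 1.2321.

d(x, mu) = √(1.5181) ≈ 1.2321


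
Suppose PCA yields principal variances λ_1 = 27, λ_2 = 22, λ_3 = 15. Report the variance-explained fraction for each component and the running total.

Step 1 — total variance = trace(Sigma) = Σ λ_i = 27 + 22 + 15 = 64.

Step 2 — fraction explained by component i = λ_i / Σ λ:
  PC1: 27/64 = 0.4219
  PC2: 22/64 = 0.3438
  PC3: 15/64 = 0.2344

Step 3 — cumulative fraction after k components = (λ_1 + ... + λ_k) / Σ λ:
  k = 1: 27/64 = 0.4219
  k = 2: (27 + 22)/64 = 49/64 = 0.7656
  k = 3: (27 + 22 + 15)/64 = 64/64 = 1

Summary (fraction, with percent):

explained: PC1 0.4219 (42.19%), PC2 0.3438 (34.38%), PC3 0.2344 (23.44%);  cumulative: 0.4219, 0.7656, 1


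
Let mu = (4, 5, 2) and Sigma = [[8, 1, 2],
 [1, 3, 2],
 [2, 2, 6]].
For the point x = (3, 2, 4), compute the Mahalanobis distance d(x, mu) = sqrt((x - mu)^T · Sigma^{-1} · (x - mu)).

Step 1 — centre the observation: (x - mu) = (-1, -3, 2).

Step 2 — invert Sigma (cofactor / det for 3×3, or solve directly):
  Sigma^{-1} = [[0.1373, -0.0196, -0.0392],
 [-0.0196, 0.4314, -0.1373],
 [-0.0392, -0.1373, 0.2255]].

Step 3 — form the quadratic (x - mu)^T · Sigma^{-1} · (x - mu):
  Sigma^{-1} · (x - mu) = (-0.1569, -1.549, 0.902).
  (x - mu)^T · [Sigma^{-1} · (x - mu)] = (-1)·(-0.1569) + (-3)·(-1.549) + (2)·(0.902) = 6.6078.

Step 4 — take square root: d = √(6.6078) ≈ 2.5706.

d(x, mu) = √(6.6078) ≈ 2.5706


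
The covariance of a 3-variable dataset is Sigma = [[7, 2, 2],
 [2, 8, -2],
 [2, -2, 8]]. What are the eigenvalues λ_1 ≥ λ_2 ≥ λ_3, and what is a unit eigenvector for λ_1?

Step 1 — characteristic polynomial p(λ) = det(λI - Sigma) = λ³ - tr·λ² + c_1·λ - det, where tr = trace, c_1 = sum of the principal 2×2 minors, det = det(Sigma):
  tr = 7 + 8 + 8 = 23,
  c_1 = (7·8 - (2)²) + (7·8 - (2)²) + (8·8 - (-2)²) = 52 + 52 + 60 = 164,
  det = 7·(8·8 - (-2)²) - (2)·((2)·8 - (-2)·(2)) + (2)·((2)·(-2) - 8·(2)) = 7·(60) - (2)·(20) + (2)·(-20) = 340.
  So p(λ) = λ³ - 23λ² + 164λ - 340.
Step 2 — look for an integer root (rational root theorem: any rational root is an integer divisor of 340). Testing λ = 10:
  p(10) = 1000 - 2300 + 1640 - 340 = 0  ✓
  Dividing out (λ - 10): p(λ) = (λ - 10)(λ² - 13λ + 34).
Step 3 — remaining eigenvalues from the quadratic λ² - 13λ + 34 = 0:
  Δ = 13² - 4·34 = 169 - 136 = 33,  λ = (13 ± √33)/2 = (13 ± 5.7446)/2 ≈ 9.3723 or 3.6277.
  Sorted: λ_1 = 10,  λ_2 = 9.3723,  λ_3 = 3.6277  (check: sum = 23 = tr ✓).

Step 4 — unit eigenvector for λ_1 = 10: v spans the null space of (Sigma - λ_1 I), whose rows are
  r_1 = (-3, 2, 2),  r_2 = (2, -2, -2),  r_3 = (2, -2, -2).
  v is orthogonal to every row, so take v ∝ r_1 × r_2 = ((2)·(-2) - (2)·(-2), (2)·(2) - (-3)·(-2), (-3)·(-2) - (2)·(2)) = (0, -2, 2).
  Rescale (divide by 2; multiply by -1 so the first nonzero entry is positive): u = (0, 1, -1).
  ||u|| = √((0)² + (1)² + (-1)²) = √(2) ≈ 1.4142,  v_1 = u/||u|| ≈ (0, 0.7071, -0.7071) (||v_1|| = 1).

λ_1 = 10,  λ_2 = 9.3723,  λ_3 = 3.6277;  v_1 ≈ (0, 0.7071, -0.7071)


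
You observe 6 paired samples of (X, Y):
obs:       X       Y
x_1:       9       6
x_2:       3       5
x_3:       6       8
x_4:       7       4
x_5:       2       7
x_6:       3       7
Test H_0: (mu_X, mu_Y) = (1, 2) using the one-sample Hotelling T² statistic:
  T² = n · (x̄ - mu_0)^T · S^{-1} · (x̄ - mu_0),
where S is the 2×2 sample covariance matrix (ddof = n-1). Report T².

Step 1 — sample mean vector:
  mean(X) = (9 + 3 + 6 + 7 + 2 + 3) / 6 = 30/6 = 5
  mean(Y) = (6 + 5 + 8 + 4 + 7 + 7) / 6 = 37/6 = 6.1667
  x̄ = (5, 6.1667),  deviation x̄ - mu_0 = (5, 6.1667) - (1, 2) = (4, 4.1667).

Step 2 — sample covariance matrix, S[i,j] = (1/(n-1)) · Σ_k (x_{k,i} - mean_i) · (x_{k,j} - mean_j), divisor n-1 = 5:
  S[X,X] = ((4)·(4) + (-2)·(-2) + (1)·(1) + (2)·(2) + (-3)·(-3) + (-2)·(-2)) / 5 = 38/5 = 7.6
  S[X,Y] = ((4)·(-0.1667) + (-2)·(-1.1667) + (1)·(1.8333) + (2)·(-2.1667) + (-3)·(0.8333) + (-2)·(0.8333)) / 5 = -5/5 = -1
  S[Y,Y] = ((-0.1667)·(-0.1667) + (-1.1667)·(-1.1667) + (1.8333)·(1.8333) + (-2.1667)·(-2.1667) + (0.8333)·(0.8333) + (0.8333)·(0.8333)) / 5 = 10.8333/5 = 2.1667
  S = [[7.6, -1],
 [-1, 2.1667]].

Step 3 — invert S. det(S) = 7.6·2.1667 - (-1)² = 15.4667.
  S^{-1} = (1/det) · [[d, -b], [-b, a]] = [[0.1401, 0.0647],
 [0.0647, 0.4914]].

Step 4 — quadratic form (x̄ - mu_0)^T · S^{-1} · (x̄ - mu_0):
  S^{-1} · (x̄ - mu_0) = (0.8297, 2.306),
  (x̄ - mu_0)^T · [...] = (4)·(0.8297) + (4.1667)·(2.306) = 12.9274.

Step 5 — scale by n: T² = 6 · 12.9274 = 77.5647.

T² ≈ 77.5647
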